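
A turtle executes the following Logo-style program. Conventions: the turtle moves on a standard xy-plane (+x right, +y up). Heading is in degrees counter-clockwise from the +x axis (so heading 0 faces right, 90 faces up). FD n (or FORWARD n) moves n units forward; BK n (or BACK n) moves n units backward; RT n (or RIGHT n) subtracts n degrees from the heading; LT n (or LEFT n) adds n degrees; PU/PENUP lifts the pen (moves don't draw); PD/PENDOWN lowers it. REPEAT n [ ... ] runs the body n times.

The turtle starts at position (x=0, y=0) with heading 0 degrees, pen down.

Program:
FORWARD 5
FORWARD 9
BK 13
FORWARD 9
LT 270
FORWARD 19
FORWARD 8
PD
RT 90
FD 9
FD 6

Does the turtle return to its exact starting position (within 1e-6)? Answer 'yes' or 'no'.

Answer: no

Derivation:
Executing turtle program step by step:
Start: pos=(0,0), heading=0, pen down
FD 5: (0,0) -> (5,0) [heading=0, draw]
FD 9: (5,0) -> (14,0) [heading=0, draw]
BK 13: (14,0) -> (1,0) [heading=0, draw]
FD 9: (1,0) -> (10,0) [heading=0, draw]
LT 270: heading 0 -> 270
FD 19: (10,0) -> (10,-19) [heading=270, draw]
FD 8: (10,-19) -> (10,-27) [heading=270, draw]
PD: pen down
RT 90: heading 270 -> 180
FD 9: (10,-27) -> (1,-27) [heading=180, draw]
FD 6: (1,-27) -> (-5,-27) [heading=180, draw]
Final: pos=(-5,-27), heading=180, 8 segment(s) drawn

Start position: (0, 0)
Final position: (-5, -27)
Distance = 27.459; >= 1e-6 -> NOT closed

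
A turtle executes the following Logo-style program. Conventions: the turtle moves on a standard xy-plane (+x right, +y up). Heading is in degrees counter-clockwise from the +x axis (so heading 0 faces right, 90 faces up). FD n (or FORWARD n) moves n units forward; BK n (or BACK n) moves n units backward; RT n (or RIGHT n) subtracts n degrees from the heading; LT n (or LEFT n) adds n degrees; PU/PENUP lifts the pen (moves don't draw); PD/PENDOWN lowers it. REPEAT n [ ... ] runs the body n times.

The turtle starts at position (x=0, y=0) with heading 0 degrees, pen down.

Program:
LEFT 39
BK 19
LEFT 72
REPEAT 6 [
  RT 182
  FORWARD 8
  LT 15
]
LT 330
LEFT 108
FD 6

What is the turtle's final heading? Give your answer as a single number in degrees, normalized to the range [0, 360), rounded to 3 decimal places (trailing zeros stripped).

Executing turtle program step by step:
Start: pos=(0,0), heading=0, pen down
LT 39: heading 0 -> 39
BK 19: (0,0) -> (-14.766,-11.957) [heading=39, draw]
LT 72: heading 39 -> 111
REPEAT 6 [
  -- iteration 1/6 --
  RT 182: heading 111 -> 289
  FD 8: (-14.766,-11.957) -> (-12.161,-19.521) [heading=289, draw]
  LT 15: heading 289 -> 304
  -- iteration 2/6 --
  RT 182: heading 304 -> 122
  FD 8: (-12.161,-19.521) -> (-16.401,-12.737) [heading=122, draw]
  LT 15: heading 122 -> 137
  -- iteration 3/6 --
  RT 182: heading 137 -> 315
  FD 8: (-16.401,-12.737) -> (-10.744,-18.394) [heading=315, draw]
  LT 15: heading 315 -> 330
  -- iteration 4/6 --
  RT 182: heading 330 -> 148
  FD 8: (-10.744,-18.394) -> (-17.528,-14.154) [heading=148, draw]
  LT 15: heading 148 -> 163
  -- iteration 5/6 --
  RT 182: heading 163 -> 341
  FD 8: (-17.528,-14.154) -> (-9.964,-16.759) [heading=341, draw]
  LT 15: heading 341 -> 356
  -- iteration 6/6 --
  RT 182: heading 356 -> 174
  FD 8: (-9.964,-16.759) -> (-17.92,-15.923) [heading=174, draw]
  LT 15: heading 174 -> 189
]
LT 330: heading 189 -> 159
LT 108: heading 159 -> 267
FD 6: (-17.92,-15.923) -> (-18.234,-21.914) [heading=267, draw]
Final: pos=(-18.234,-21.914), heading=267, 8 segment(s) drawn

Answer: 267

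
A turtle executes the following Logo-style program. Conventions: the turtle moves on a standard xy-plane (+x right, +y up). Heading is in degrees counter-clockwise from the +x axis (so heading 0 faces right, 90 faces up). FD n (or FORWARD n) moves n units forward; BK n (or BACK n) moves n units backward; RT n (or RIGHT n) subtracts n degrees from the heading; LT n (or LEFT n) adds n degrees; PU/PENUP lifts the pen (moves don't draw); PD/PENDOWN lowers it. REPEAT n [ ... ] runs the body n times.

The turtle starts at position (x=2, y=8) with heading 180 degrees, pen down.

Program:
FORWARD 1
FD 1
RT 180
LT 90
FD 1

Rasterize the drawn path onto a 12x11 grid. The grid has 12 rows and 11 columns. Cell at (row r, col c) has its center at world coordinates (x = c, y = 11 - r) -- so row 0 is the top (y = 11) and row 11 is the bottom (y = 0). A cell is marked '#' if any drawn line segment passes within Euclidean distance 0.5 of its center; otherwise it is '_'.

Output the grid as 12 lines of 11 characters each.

Segment 0: (2,8) -> (1,8)
Segment 1: (1,8) -> (0,8)
Segment 2: (0,8) -> (0,9)

Answer: ___________
___________
#__________
###________
___________
___________
___________
___________
___________
___________
___________
___________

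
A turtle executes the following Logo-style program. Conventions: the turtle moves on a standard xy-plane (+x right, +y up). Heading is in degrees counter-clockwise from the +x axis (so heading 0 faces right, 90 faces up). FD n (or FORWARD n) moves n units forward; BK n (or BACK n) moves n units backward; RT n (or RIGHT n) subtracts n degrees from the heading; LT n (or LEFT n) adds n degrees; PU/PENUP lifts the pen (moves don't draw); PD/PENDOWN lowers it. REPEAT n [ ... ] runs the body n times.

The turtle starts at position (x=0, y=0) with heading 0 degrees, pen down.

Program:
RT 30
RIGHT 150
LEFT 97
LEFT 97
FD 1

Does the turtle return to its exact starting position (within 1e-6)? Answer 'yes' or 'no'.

Answer: no

Derivation:
Executing turtle program step by step:
Start: pos=(0,0), heading=0, pen down
RT 30: heading 0 -> 330
RT 150: heading 330 -> 180
LT 97: heading 180 -> 277
LT 97: heading 277 -> 14
FD 1: (0,0) -> (0.97,0.242) [heading=14, draw]
Final: pos=(0.97,0.242), heading=14, 1 segment(s) drawn

Start position: (0, 0)
Final position: (0.97, 0.242)
Distance = 1; >= 1e-6 -> NOT closed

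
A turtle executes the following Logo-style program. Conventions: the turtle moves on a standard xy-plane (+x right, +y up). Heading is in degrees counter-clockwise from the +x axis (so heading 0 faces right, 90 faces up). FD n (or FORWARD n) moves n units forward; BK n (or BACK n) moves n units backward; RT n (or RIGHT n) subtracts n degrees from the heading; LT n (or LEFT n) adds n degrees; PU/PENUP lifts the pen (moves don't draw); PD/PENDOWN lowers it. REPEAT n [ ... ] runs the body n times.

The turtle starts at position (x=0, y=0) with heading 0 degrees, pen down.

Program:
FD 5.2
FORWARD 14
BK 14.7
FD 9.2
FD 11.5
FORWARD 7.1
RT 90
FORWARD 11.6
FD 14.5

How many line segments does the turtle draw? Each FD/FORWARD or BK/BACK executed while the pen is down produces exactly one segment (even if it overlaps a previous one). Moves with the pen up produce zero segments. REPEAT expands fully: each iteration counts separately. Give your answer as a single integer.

Answer: 8

Derivation:
Executing turtle program step by step:
Start: pos=(0,0), heading=0, pen down
FD 5.2: (0,0) -> (5.2,0) [heading=0, draw]
FD 14: (5.2,0) -> (19.2,0) [heading=0, draw]
BK 14.7: (19.2,0) -> (4.5,0) [heading=0, draw]
FD 9.2: (4.5,0) -> (13.7,0) [heading=0, draw]
FD 11.5: (13.7,0) -> (25.2,0) [heading=0, draw]
FD 7.1: (25.2,0) -> (32.3,0) [heading=0, draw]
RT 90: heading 0 -> 270
FD 11.6: (32.3,0) -> (32.3,-11.6) [heading=270, draw]
FD 14.5: (32.3,-11.6) -> (32.3,-26.1) [heading=270, draw]
Final: pos=(32.3,-26.1), heading=270, 8 segment(s) drawn
Segments drawn: 8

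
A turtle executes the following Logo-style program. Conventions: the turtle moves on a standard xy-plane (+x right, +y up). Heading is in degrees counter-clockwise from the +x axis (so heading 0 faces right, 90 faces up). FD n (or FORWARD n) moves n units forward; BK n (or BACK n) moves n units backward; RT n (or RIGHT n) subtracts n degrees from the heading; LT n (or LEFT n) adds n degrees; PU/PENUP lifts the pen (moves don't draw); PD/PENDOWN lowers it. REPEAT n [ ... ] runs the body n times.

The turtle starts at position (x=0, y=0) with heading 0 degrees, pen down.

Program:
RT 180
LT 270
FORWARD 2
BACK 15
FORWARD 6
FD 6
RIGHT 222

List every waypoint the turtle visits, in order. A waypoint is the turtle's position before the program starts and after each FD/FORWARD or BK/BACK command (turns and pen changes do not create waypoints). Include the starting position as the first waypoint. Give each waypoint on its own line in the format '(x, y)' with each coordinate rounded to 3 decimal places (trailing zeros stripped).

Answer: (0, 0)
(0, 2)
(0, -13)
(0, -7)
(0, -1)

Derivation:
Executing turtle program step by step:
Start: pos=(0,0), heading=0, pen down
RT 180: heading 0 -> 180
LT 270: heading 180 -> 90
FD 2: (0,0) -> (0,2) [heading=90, draw]
BK 15: (0,2) -> (0,-13) [heading=90, draw]
FD 6: (0,-13) -> (0,-7) [heading=90, draw]
FD 6: (0,-7) -> (0,-1) [heading=90, draw]
RT 222: heading 90 -> 228
Final: pos=(0,-1), heading=228, 4 segment(s) drawn
Waypoints (5 total):
(0, 0)
(0, 2)
(0, -13)
(0, -7)
(0, -1)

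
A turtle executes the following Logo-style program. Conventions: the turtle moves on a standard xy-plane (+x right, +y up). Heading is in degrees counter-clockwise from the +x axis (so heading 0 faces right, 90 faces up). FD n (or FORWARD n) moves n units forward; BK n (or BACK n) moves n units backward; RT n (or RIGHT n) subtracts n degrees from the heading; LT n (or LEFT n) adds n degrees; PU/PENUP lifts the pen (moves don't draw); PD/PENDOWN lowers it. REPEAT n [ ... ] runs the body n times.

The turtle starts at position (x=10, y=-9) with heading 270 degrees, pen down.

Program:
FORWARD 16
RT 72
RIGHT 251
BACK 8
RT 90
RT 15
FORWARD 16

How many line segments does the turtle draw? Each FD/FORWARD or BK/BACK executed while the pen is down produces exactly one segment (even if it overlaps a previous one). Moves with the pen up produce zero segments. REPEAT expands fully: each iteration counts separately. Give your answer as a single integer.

Answer: 3

Derivation:
Executing turtle program step by step:
Start: pos=(10,-9), heading=270, pen down
FD 16: (10,-9) -> (10,-25) [heading=270, draw]
RT 72: heading 270 -> 198
RT 251: heading 198 -> 307
BK 8: (10,-25) -> (5.185,-18.611) [heading=307, draw]
RT 90: heading 307 -> 217
RT 15: heading 217 -> 202
FD 16: (5.185,-18.611) -> (-9.649,-24.605) [heading=202, draw]
Final: pos=(-9.649,-24.605), heading=202, 3 segment(s) drawn
Segments drawn: 3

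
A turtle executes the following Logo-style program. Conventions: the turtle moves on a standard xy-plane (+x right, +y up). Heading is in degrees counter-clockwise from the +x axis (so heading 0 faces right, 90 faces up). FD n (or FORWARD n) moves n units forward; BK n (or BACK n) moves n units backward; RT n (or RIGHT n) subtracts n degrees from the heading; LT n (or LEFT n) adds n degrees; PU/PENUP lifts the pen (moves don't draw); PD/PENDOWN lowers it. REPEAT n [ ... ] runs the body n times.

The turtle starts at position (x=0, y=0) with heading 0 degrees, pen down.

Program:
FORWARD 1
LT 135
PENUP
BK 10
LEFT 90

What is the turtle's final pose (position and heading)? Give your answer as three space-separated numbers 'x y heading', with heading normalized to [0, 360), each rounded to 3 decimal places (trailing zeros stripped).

Executing turtle program step by step:
Start: pos=(0,0), heading=0, pen down
FD 1: (0,0) -> (1,0) [heading=0, draw]
LT 135: heading 0 -> 135
PU: pen up
BK 10: (1,0) -> (8.071,-7.071) [heading=135, move]
LT 90: heading 135 -> 225
Final: pos=(8.071,-7.071), heading=225, 1 segment(s) drawn

Answer: 8.071 -7.071 225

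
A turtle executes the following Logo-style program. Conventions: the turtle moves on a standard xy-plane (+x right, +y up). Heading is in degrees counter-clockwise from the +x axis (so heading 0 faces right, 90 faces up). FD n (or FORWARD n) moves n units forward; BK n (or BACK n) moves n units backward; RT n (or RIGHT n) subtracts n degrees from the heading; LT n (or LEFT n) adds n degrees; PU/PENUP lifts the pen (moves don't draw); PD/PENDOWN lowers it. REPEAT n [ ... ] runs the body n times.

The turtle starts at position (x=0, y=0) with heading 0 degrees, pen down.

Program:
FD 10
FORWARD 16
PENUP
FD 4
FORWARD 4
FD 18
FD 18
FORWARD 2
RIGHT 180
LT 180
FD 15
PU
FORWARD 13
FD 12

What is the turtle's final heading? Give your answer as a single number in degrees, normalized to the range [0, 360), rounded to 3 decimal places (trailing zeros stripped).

Executing turtle program step by step:
Start: pos=(0,0), heading=0, pen down
FD 10: (0,0) -> (10,0) [heading=0, draw]
FD 16: (10,0) -> (26,0) [heading=0, draw]
PU: pen up
FD 4: (26,0) -> (30,0) [heading=0, move]
FD 4: (30,0) -> (34,0) [heading=0, move]
FD 18: (34,0) -> (52,0) [heading=0, move]
FD 18: (52,0) -> (70,0) [heading=0, move]
FD 2: (70,0) -> (72,0) [heading=0, move]
RT 180: heading 0 -> 180
LT 180: heading 180 -> 0
FD 15: (72,0) -> (87,0) [heading=0, move]
PU: pen up
FD 13: (87,0) -> (100,0) [heading=0, move]
FD 12: (100,0) -> (112,0) [heading=0, move]
Final: pos=(112,0), heading=0, 2 segment(s) drawn

Answer: 0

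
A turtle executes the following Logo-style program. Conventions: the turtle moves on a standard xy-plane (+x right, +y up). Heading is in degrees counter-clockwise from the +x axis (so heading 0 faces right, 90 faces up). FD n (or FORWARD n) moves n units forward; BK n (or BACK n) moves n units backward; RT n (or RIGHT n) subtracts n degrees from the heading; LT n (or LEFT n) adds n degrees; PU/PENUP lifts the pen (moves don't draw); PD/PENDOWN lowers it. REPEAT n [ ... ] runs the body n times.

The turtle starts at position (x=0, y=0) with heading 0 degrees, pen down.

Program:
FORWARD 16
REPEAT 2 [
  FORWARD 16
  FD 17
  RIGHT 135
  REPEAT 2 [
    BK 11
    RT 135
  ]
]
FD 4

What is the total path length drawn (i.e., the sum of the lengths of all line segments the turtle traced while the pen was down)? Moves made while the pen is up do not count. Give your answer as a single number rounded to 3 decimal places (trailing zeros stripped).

Answer: 130

Derivation:
Executing turtle program step by step:
Start: pos=(0,0), heading=0, pen down
FD 16: (0,0) -> (16,0) [heading=0, draw]
REPEAT 2 [
  -- iteration 1/2 --
  FD 16: (16,0) -> (32,0) [heading=0, draw]
  FD 17: (32,0) -> (49,0) [heading=0, draw]
  RT 135: heading 0 -> 225
  REPEAT 2 [
    -- iteration 1/2 --
    BK 11: (49,0) -> (56.778,7.778) [heading=225, draw]
    RT 135: heading 225 -> 90
    -- iteration 2/2 --
    BK 11: (56.778,7.778) -> (56.778,-3.222) [heading=90, draw]
    RT 135: heading 90 -> 315
  ]
  -- iteration 2/2 --
  FD 16: (56.778,-3.222) -> (68.092,-14.536) [heading=315, draw]
  FD 17: (68.092,-14.536) -> (80.113,-26.556) [heading=315, draw]
  RT 135: heading 315 -> 180
  REPEAT 2 [
    -- iteration 1/2 --
    BK 11: (80.113,-26.556) -> (91.113,-26.556) [heading=180, draw]
    RT 135: heading 180 -> 45
    -- iteration 2/2 --
    BK 11: (91.113,-26.556) -> (83.335,-34.335) [heading=45, draw]
    RT 135: heading 45 -> 270
  ]
]
FD 4: (83.335,-34.335) -> (83.335,-38.335) [heading=270, draw]
Final: pos=(83.335,-38.335), heading=270, 10 segment(s) drawn

Segment lengths:
  seg 1: (0,0) -> (16,0), length = 16
  seg 2: (16,0) -> (32,0), length = 16
  seg 3: (32,0) -> (49,0), length = 17
  seg 4: (49,0) -> (56.778,7.778), length = 11
  seg 5: (56.778,7.778) -> (56.778,-3.222), length = 11
  seg 6: (56.778,-3.222) -> (68.092,-14.536), length = 16
  seg 7: (68.092,-14.536) -> (80.113,-26.556), length = 17
  seg 8: (80.113,-26.556) -> (91.113,-26.556), length = 11
  seg 9: (91.113,-26.556) -> (83.335,-34.335), length = 11
  seg 10: (83.335,-34.335) -> (83.335,-38.335), length = 4
Total = 130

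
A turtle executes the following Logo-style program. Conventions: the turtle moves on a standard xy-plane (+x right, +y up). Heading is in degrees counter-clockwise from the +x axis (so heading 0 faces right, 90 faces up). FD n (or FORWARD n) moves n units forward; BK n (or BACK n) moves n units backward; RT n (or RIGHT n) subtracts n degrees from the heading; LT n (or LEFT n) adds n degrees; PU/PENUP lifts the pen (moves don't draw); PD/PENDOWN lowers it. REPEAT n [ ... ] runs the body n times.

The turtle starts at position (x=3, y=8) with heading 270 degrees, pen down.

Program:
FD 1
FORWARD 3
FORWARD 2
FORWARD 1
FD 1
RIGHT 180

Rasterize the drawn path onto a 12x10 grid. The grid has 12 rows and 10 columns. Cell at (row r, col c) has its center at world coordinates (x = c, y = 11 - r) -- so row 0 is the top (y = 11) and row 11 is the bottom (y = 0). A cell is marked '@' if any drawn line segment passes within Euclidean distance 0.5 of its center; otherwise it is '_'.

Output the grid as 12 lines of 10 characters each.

Segment 0: (3,8) -> (3,7)
Segment 1: (3,7) -> (3,4)
Segment 2: (3,4) -> (3,2)
Segment 3: (3,2) -> (3,1)
Segment 4: (3,1) -> (3,0)

Answer: __________
__________
__________
___@______
___@______
___@______
___@______
___@______
___@______
___@______
___@______
___@______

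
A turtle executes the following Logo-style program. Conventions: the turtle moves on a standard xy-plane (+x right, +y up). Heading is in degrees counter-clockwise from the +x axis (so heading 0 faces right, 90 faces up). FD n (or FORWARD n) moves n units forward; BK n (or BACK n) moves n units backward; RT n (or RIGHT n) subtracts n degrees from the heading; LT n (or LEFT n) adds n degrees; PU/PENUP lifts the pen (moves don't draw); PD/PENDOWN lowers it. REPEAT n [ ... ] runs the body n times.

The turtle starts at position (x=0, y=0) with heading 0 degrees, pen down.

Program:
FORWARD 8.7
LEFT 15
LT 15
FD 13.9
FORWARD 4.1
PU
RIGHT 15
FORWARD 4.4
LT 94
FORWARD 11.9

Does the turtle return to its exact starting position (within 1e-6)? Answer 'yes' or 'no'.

Executing turtle program step by step:
Start: pos=(0,0), heading=0, pen down
FD 8.7: (0,0) -> (8.7,0) [heading=0, draw]
LT 15: heading 0 -> 15
LT 15: heading 15 -> 30
FD 13.9: (8.7,0) -> (20.738,6.95) [heading=30, draw]
FD 4.1: (20.738,6.95) -> (24.288,9) [heading=30, draw]
PU: pen up
RT 15: heading 30 -> 15
FD 4.4: (24.288,9) -> (28.539,10.139) [heading=15, move]
LT 94: heading 15 -> 109
FD 11.9: (28.539,10.139) -> (24.664,21.39) [heading=109, move]
Final: pos=(24.664,21.39), heading=109, 3 segment(s) drawn

Start position: (0, 0)
Final position: (24.664, 21.39)
Distance = 32.648; >= 1e-6 -> NOT closed

Answer: no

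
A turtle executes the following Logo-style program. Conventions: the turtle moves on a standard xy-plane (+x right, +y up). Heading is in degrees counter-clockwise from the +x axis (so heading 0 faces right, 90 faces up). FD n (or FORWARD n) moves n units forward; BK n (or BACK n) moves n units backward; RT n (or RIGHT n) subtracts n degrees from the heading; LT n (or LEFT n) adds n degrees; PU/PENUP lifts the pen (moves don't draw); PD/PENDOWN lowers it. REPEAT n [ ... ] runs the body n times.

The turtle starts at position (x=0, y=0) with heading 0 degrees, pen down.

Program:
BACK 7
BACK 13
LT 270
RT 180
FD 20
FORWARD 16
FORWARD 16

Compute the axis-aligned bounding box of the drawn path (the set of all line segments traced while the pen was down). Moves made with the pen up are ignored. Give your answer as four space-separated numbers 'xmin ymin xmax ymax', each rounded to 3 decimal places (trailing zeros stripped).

Executing turtle program step by step:
Start: pos=(0,0), heading=0, pen down
BK 7: (0,0) -> (-7,0) [heading=0, draw]
BK 13: (-7,0) -> (-20,0) [heading=0, draw]
LT 270: heading 0 -> 270
RT 180: heading 270 -> 90
FD 20: (-20,0) -> (-20,20) [heading=90, draw]
FD 16: (-20,20) -> (-20,36) [heading=90, draw]
FD 16: (-20,36) -> (-20,52) [heading=90, draw]
Final: pos=(-20,52), heading=90, 5 segment(s) drawn

Segment endpoints: x in {-20, -7, 0}, y in {0, 20, 36, 52}
xmin=-20, ymin=0, xmax=0, ymax=52

Answer: -20 0 0 52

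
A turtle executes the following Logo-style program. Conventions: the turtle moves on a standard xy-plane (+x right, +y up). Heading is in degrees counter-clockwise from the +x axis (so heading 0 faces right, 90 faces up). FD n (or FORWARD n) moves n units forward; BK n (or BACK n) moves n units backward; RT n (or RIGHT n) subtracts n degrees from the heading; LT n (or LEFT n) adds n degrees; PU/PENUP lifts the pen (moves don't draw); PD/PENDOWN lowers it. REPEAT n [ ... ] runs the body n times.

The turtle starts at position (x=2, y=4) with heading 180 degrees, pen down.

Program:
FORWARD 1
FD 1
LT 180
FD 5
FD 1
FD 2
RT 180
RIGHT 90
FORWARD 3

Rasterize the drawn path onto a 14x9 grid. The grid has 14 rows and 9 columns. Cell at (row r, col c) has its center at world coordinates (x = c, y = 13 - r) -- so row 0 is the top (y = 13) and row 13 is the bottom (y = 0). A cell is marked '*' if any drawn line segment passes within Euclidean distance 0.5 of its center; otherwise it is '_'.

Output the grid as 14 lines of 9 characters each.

Answer: _________
_________
_________
_________
_________
_________
________*
________*
________*
*********
_________
_________
_________
_________

Derivation:
Segment 0: (2,4) -> (1,4)
Segment 1: (1,4) -> (0,4)
Segment 2: (0,4) -> (5,4)
Segment 3: (5,4) -> (6,4)
Segment 4: (6,4) -> (8,4)
Segment 5: (8,4) -> (8,7)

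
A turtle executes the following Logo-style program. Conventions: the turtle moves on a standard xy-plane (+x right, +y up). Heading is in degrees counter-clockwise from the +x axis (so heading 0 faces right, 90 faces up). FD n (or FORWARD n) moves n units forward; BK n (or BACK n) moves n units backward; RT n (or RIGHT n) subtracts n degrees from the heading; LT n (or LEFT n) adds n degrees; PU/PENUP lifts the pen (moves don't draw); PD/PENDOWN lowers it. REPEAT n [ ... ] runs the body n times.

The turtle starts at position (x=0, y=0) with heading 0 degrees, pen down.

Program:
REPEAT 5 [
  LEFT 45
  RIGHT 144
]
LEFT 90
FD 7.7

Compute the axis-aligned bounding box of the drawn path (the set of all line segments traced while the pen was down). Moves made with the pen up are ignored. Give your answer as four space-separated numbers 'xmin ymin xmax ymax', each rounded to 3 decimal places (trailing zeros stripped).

Executing turtle program step by step:
Start: pos=(0,0), heading=0, pen down
REPEAT 5 [
  -- iteration 1/5 --
  LT 45: heading 0 -> 45
  RT 144: heading 45 -> 261
  -- iteration 2/5 --
  LT 45: heading 261 -> 306
  RT 144: heading 306 -> 162
  -- iteration 3/5 --
  LT 45: heading 162 -> 207
  RT 144: heading 207 -> 63
  -- iteration 4/5 --
  LT 45: heading 63 -> 108
  RT 144: heading 108 -> 324
  -- iteration 5/5 --
  LT 45: heading 324 -> 9
  RT 144: heading 9 -> 225
]
LT 90: heading 225 -> 315
FD 7.7: (0,0) -> (5.445,-5.445) [heading=315, draw]
Final: pos=(5.445,-5.445), heading=315, 1 segment(s) drawn

Segment endpoints: x in {0, 5.445}, y in {-5.445, 0}
xmin=0, ymin=-5.445, xmax=5.445, ymax=0

Answer: 0 -5.445 5.445 0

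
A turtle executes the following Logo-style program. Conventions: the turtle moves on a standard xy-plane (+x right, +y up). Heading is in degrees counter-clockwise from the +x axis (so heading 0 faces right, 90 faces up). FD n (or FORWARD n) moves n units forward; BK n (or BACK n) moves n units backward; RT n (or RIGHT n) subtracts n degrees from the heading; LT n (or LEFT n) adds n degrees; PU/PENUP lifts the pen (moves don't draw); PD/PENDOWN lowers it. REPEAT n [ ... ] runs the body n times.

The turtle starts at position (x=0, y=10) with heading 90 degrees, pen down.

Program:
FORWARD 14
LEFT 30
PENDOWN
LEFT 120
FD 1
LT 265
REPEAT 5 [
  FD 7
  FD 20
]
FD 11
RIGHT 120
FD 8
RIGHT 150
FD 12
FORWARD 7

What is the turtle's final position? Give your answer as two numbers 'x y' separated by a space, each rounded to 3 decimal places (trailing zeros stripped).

Answer: -123.744 94.693

Derivation:
Executing turtle program step by step:
Start: pos=(0,10), heading=90, pen down
FD 14: (0,10) -> (0,24) [heading=90, draw]
LT 30: heading 90 -> 120
PD: pen down
LT 120: heading 120 -> 240
FD 1: (0,24) -> (-0.5,23.134) [heading=240, draw]
LT 265: heading 240 -> 145
REPEAT 5 [
  -- iteration 1/5 --
  FD 7: (-0.5,23.134) -> (-6.234,27.149) [heading=145, draw]
  FD 20: (-6.234,27.149) -> (-22.617,38.621) [heading=145, draw]
  -- iteration 2/5 --
  FD 7: (-22.617,38.621) -> (-28.351,42.636) [heading=145, draw]
  FD 20: (-28.351,42.636) -> (-44.734,54.107) [heading=145, draw]
  -- iteration 3/5 --
  FD 7: (-44.734,54.107) -> (-50.468,58.122) [heading=145, draw]
  FD 20: (-50.468,58.122) -> (-66.851,69.594) [heading=145, draw]
  -- iteration 4/5 --
  FD 7: (-66.851,69.594) -> (-72.585,73.609) [heading=145, draw]
  FD 20: (-72.585,73.609) -> (-88.968,85.08) [heading=145, draw]
  -- iteration 5/5 --
  FD 7: (-88.968,85.08) -> (-94.702,89.095) [heading=145, draw]
  FD 20: (-94.702,89.095) -> (-111.086,100.567) [heading=145, draw]
]
FD 11: (-111.086,100.567) -> (-120.096,106.876) [heading=145, draw]
RT 120: heading 145 -> 25
FD 8: (-120.096,106.876) -> (-112.846,110.257) [heading=25, draw]
RT 150: heading 25 -> 235
FD 12: (-112.846,110.257) -> (-119.729,100.427) [heading=235, draw]
FD 7: (-119.729,100.427) -> (-123.744,94.693) [heading=235, draw]
Final: pos=(-123.744,94.693), heading=235, 16 segment(s) drawn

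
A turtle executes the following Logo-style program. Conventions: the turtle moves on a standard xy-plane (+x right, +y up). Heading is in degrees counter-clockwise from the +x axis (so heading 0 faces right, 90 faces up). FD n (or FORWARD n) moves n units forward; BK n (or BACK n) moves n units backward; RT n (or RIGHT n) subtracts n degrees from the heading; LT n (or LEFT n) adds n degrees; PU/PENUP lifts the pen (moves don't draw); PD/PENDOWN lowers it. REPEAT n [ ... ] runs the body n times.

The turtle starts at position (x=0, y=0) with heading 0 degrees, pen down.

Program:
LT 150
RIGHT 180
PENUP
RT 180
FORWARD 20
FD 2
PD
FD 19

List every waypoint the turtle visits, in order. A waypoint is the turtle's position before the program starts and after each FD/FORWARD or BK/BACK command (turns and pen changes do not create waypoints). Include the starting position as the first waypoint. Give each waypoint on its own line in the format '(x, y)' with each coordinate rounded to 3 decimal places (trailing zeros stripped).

Executing turtle program step by step:
Start: pos=(0,0), heading=0, pen down
LT 150: heading 0 -> 150
RT 180: heading 150 -> 330
PU: pen up
RT 180: heading 330 -> 150
FD 20: (0,0) -> (-17.321,10) [heading=150, move]
FD 2: (-17.321,10) -> (-19.053,11) [heading=150, move]
PD: pen down
FD 19: (-19.053,11) -> (-35.507,20.5) [heading=150, draw]
Final: pos=(-35.507,20.5), heading=150, 1 segment(s) drawn
Waypoints (4 total):
(0, 0)
(-17.321, 10)
(-19.053, 11)
(-35.507, 20.5)

Answer: (0, 0)
(-17.321, 10)
(-19.053, 11)
(-35.507, 20.5)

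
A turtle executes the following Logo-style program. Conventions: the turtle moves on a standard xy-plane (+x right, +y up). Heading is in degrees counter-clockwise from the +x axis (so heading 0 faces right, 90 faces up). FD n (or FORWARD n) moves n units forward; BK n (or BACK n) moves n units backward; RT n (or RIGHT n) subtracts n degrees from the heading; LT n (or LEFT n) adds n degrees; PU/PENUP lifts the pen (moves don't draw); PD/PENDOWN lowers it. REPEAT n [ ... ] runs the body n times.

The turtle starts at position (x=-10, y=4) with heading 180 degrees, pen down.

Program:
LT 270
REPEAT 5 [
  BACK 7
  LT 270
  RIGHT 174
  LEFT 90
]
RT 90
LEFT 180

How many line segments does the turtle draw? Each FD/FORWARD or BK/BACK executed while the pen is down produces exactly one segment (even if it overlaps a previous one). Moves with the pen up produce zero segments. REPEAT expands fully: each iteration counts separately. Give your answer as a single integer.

Executing turtle program step by step:
Start: pos=(-10,4), heading=180, pen down
LT 270: heading 180 -> 90
REPEAT 5 [
  -- iteration 1/5 --
  BK 7: (-10,4) -> (-10,-3) [heading=90, draw]
  LT 270: heading 90 -> 0
  RT 174: heading 0 -> 186
  LT 90: heading 186 -> 276
  -- iteration 2/5 --
  BK 7: (-10,-3) -> (-10.732,3.962) [heading=276, draw]
  LT 270: heading 276 -> 186
  RT 174: heading 186 -> 12
  LT 90: heading 12 -> 102
  -- iteration 3/5 --
  BK 7: (-10.732,3.962) -> (-9.276,-2.885) [heading=102, draw]
  LT 270: heading 102 -> 12
  RT 174: heading 12 -> 198
  LT 90: heading 198 -> 288
  -- iteration 4/5 --
  BK 7: (-9.276,-2.885) -> (-11.439,3.772) [heading=288, draw]
  LT 270: heading 288 -> 198
  RT 174: heading 198 -> 24
  LT 90: heading 24 -> 114
  -- iteration 5/5 --
  BK 7: (-11.439,3.772) -> (-8.592,-2.623) [heading=114, draw]
  LT 270: heading 114 -> 24
  RT 174: heading 24 -> 210
  LT 90: heading 210 -> 300
]
RT 90: heading 300 -> 210
LT 180: heading 210 -> 30
Final: pos=(-8.592,-2.623), heading=30, 5 segment(s) drawn
Segments drawn: 5

Answer: 5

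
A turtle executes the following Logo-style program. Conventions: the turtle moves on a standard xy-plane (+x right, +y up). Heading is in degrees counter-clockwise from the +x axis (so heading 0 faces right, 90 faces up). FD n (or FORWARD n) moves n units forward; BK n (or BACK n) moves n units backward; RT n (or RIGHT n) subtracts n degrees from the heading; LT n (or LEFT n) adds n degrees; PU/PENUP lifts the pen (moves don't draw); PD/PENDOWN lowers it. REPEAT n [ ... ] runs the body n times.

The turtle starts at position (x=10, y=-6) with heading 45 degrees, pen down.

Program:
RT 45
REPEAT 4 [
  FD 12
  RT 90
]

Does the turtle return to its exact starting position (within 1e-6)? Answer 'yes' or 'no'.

Answer: yes

Derivation:
Executing turtle program step by step:
Start: pos=(10,-6), heading=45, pen down
RT 45: heading 45 -> 0
REPEAT 4 [
  -- iteration 1/4 --
  FD 12: (10,-6) -> (22,-6) [heading=0, draw]
  RT 90: heading 0 -> 270
  -- iteration 2/4 --
  FD 12: (22,-6) -> (22,-18) [heading=270, draw]
  RT 90: heading 270 -> 180
  -- iteration 3/4 --
  FD 12: (22,-18) -> (10,-18) [heading=180, draw]
  RT 90: heading 180 -> 90
  -- iteration 4/4 --
  FD 12: (10,-18) -> (10,-6) [heading=90, draw]
  RT 90: heading 90 -> 0
]
Final: pos=(10,-6), heading=0, 4 segment(s) drawn

Start position: (10, -6)
Final position: (10, -6)
Distance = 0; < 1e-6 -> CLOSED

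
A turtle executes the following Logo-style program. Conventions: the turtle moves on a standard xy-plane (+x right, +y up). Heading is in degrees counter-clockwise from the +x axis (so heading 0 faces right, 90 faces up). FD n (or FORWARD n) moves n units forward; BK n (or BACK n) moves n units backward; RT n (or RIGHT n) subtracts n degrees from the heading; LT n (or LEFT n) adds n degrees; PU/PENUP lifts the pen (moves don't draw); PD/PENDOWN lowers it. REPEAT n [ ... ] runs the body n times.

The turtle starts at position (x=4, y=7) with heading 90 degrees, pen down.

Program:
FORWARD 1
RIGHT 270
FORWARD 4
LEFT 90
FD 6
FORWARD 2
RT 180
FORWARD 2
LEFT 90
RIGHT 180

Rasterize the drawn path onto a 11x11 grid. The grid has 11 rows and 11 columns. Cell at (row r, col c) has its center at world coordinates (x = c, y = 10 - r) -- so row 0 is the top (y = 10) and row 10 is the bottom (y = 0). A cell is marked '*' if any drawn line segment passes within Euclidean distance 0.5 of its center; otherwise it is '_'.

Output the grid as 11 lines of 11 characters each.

Segment 0: (4,7) -> (4,8)
Segment 1: (4,8) -> (0,8)
Segment 2: (0,8) -> (0,2)
Segment 3: (0,2) -> (0,-0)
Segment 4: (0,-0) -> (0,2)

Answer: ___________
___________
*****______
*___*______
*__________
*__________
*__________
*__________
*__________
*__________
*__________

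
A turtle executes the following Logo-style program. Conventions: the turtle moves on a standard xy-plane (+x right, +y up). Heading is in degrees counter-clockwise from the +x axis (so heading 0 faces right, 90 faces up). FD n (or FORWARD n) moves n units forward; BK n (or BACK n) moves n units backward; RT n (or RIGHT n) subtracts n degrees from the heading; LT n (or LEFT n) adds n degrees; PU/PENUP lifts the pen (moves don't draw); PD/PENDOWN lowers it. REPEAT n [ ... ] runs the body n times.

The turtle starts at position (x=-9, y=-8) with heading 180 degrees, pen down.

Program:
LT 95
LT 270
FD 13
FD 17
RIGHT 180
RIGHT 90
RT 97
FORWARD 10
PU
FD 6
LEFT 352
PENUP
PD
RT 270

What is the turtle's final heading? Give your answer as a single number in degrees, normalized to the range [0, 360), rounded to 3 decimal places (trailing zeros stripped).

Answer: 260

Derivation:
Executing turtle program step by step:
Start: pos=(-9,-8), heading=180, pen down
LT 95: heading 180 -> 275
LT 270: heading 275 -> 185
FD 13: (-9,-8) -> (-21.951,-9.133) [heading=185, draw]
FD 17: (-21.951,-9.133) -> (-38.886,-10.615) [heading=185, draw]
RT 180: heading 185 -> 5
RT 90: heading 5 -> 275
RT 97: heading 275 -> 178
FD 10: (-38.886,-10.615) -> (-48.88,-10.266) [heading=178, draw]
PU: pen up
FD 6: (-48.88,-10.266) -> (-54.876,-10.056) [heading=178, move]
LT 352: heading 178 -> 170
PU: pen up
PD: pen down
RT 270: heading 170 -> 260
Final: pos=(-54.876,-10.056), heading=260, 3 segment(s) drawn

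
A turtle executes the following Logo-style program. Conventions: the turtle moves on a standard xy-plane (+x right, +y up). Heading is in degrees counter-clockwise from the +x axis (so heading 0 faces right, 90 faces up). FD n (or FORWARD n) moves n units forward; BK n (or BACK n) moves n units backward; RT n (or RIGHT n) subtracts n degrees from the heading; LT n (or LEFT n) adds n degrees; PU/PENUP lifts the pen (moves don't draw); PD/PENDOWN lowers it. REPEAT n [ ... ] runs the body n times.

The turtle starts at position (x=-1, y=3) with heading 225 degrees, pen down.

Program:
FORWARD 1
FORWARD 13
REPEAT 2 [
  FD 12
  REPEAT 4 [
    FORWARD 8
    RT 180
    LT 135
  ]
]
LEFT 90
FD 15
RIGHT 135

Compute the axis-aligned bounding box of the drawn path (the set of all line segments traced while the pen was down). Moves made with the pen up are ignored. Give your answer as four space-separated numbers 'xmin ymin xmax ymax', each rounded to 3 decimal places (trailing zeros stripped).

Executing turtle program step by step:
Start: pos=(-1,3), heading=225, pen down
FD 1: (-1,3) -> (-1.707,2.293) [heading=225, draw]
FD 13: (-1.707,2.293) -> (-10.899,-6.899) [heading=225, draw]
REPEAT 2 [
  -- iteration 1/2 --
  FD 12: (-10.899,-6.899) -> (-19.385,-15.385) [heading=225, draw]
  REPEAT 4 [
    -- iteration 1/4 --
    FD 8: (-19.385,-15.385) -> (-25.042,-21.042) [heading=225, draw]
    RT 180: heading 225 -> 45
    LT 135: heading 45 -> 180
    -- iteration 2/4 --
    FD 8: (-25.042,-21.042) -> (-33.042,-21.042) [heading=180, draw]
    RT 180: heading 180 -> 0
    LT 135: heading 0 -> 135
    -- iteration 3/4 --
    FD 8: (-33.042,-21.042) -> (-38.698,-15.385) [heading=135, draw]
    RT 180: heading 135 -> 315
    LT 135: heading 315 -> 90
    -- iteration 4/4 --
    FD 8: (-38.698,-15.385) -> (-38.698,-7.385) [heading=90, draw]
    RT 180: heading 90 -> 270
    LT 135: heading 270 -> 45
  ]
  -- iteration 2/2 --
  FD 12: (-38.698,-7.385) -> (-30.213,1.101) [heading=45, draw]
  REPEAT 4 [
    -- iteration 1/4 --
    FD 8: (-30.213,1.101) -> (-24.556,6.757) [heading=45, draw]
    RT 180: heading 45 -> 225
    LT 135: heading 225 -> 0
    -- iteration 2/4 --
    FD 8: (-24.556,6.757) -> (-16.556,6.757) [heading=0, draw]
    RT 180: heading 0 -> 180
    LT 135: heading 180 -> 315
    -- iteration 3/4 --
    FD 8: (-16.556,6.757) -> (-10.899,1.101) [heading=315, draw]
    RT 180: heading 315 -> 135
    LT 135: heading 135 -> 270
    -- iteration 4/4 --
    FD 8: (-10.899,1.101) -> (-10.899,-6.899) [heading=270, draw]
    RT 180: heading 270 -> 90
    LT 135: heading 90 -> 225
  ]
]
LT 90: heading 225 -> 315
FD 15: (-10.899,-6.899) -> (-0.293,-17.506) [heading=315, draw]
RT 135: heading 315 -> 180
Final: pos=(-0.293,-17.506), heading=180, 13 segment(s) drawn

Segment endpoints: x in {-38.698, -33.042, -30.213, -25.042, -24.556, -19.385, -16.556, -10.899, -10.899, -1.707, -1, -0.293}, y in {-21.042, -17.506, -15.385, -7.385, -6.899, 1.101, 2.293, 3, 6.757}
xmin=-38.698, ymin=-21.042, xmax=-0.293, ymax=6.757

Answer: -38.698 -21.042 -0.293 6.757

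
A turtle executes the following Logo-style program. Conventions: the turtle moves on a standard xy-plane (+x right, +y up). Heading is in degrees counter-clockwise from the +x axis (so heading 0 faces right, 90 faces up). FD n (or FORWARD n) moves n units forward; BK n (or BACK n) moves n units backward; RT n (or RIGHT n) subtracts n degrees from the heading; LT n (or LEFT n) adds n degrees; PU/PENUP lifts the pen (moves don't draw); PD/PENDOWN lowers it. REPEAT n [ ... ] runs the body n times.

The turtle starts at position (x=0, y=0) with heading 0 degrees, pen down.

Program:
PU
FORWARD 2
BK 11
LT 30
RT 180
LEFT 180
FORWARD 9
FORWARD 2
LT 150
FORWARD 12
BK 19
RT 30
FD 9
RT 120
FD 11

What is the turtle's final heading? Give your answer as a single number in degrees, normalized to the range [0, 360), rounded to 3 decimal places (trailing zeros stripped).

Answer: 30

Derivation:
Executing turtle program step by step:
Start: pos=(0,0), heading=0, pen down
PU: pen up
FD 2: (0,0) -> (2,0) [heading=0, move]
BK 11: (2,0) -> (-9,0) [heading=0, move]
LT 30: heading 0 -> 30
RT 180: heading 30 -> 210
LT 180: heading 210 -> 30
FD 9: (-9,0) -> (-1.206,4.5) [heading=30, move]
FD 2: (-1.206,4.5) -> (0.526,5.5) [heading=30, move]
LT 150: heading 30 -> 180
FD 12: (0.526,5.5) -> (-11.474,5.5) [heading=180, move]
BK 19: (-11.474,5.5) -> (7.526,5.5) [heading=180, move]
RT 30: heading 180 -> 150
FD 9: (7.526,5.5) -> (-0.268,10) [heading=150, move]
RT 120: heading 150 -> 30
FD 11: (-0.268,10) -> (9.258,15.5) [heading=30, move]
Final: pos=(9.258,15.5), heading=30, 0 segment(s) drawn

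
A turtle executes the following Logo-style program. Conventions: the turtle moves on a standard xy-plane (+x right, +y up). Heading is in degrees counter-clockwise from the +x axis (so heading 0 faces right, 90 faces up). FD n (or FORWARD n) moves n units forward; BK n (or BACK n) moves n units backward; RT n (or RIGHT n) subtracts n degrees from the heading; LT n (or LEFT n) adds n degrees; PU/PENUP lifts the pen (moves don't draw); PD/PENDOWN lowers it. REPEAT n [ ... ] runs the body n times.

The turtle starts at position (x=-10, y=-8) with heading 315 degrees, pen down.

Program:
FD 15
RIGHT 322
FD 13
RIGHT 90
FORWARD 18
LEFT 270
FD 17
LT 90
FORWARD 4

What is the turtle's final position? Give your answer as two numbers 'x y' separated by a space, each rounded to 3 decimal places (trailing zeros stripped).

Executing turtle program step by step:
Start: pos=(-10,-8), heading=315, pen down
FD 15: (-10,-8) -> (0.607,-18.607) [heading=315, draw]
RT 322: heading 315 -> 353
FD 13: (0.607,-18.607) -> (13.51,-20.191) [heading=353, draw]
RT 90: heading 353 -> 263
FD 18: (13.51,-20.191) -> (11.316,-38.057) [heading=263, draw]
LT 270: heading 263 -> 173
FD 17: (11.316,-38.057) -> (-5.557,-35.985) [heading=173, draw]
LT 90: heading 173 -> 263
FD 4: (-5.557,-35.985) -> (-6.045,-39.955) [heading=263, draw]
Final: pos=(-6.045,-39.955), heading=263, 5 segment(s) drawn

Answer: -6.045 -39.955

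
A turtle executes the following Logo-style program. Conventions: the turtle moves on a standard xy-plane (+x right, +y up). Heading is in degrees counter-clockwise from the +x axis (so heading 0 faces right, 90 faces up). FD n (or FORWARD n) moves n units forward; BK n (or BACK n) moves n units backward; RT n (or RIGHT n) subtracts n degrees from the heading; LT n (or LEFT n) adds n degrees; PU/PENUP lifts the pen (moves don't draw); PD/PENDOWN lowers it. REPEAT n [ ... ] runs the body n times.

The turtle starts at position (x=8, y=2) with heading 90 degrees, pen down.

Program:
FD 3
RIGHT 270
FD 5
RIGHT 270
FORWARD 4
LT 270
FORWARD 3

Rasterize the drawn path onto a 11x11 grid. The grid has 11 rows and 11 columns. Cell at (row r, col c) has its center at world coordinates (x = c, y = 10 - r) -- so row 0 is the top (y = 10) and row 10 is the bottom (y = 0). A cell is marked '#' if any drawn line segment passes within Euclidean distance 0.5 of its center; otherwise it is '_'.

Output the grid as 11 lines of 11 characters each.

Answer: ___________
___________
___________
___________
___________
___######__
___#____#__
___#____#__
___#____#__
####_______
___________

Derivation:
Segment 0: (8,2) -> (8,5)
Segment 1: (8,5) -> (3,5)
Segment 2: (3,5) -> (3,1)
Segment 3: (3,1) -> (0,1)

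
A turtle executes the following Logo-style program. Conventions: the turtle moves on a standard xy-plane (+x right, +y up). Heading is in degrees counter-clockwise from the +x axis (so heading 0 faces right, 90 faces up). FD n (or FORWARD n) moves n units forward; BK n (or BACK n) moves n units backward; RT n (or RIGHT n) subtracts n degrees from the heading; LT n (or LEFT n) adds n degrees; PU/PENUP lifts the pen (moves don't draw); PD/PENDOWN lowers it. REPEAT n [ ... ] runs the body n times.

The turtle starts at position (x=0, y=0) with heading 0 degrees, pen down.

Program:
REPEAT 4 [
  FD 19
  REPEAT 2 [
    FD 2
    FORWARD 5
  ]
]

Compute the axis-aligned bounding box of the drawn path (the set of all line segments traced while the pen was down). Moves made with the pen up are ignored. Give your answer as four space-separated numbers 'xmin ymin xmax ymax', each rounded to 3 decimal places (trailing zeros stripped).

Executing turtle program step by step:
Start: pos=(0,0), heading=0, pen down
REPEAT 4 [
  -- iteration 1/4 --
  FD 19: (0,0) -> (19,0) [heading=0, draw]
  REPEAT 2 [
    -- iteration 1/2 --
    FD 2: (19,0) -> (21,0) [heading=0, draw]
    FD 5: (21,0) -> (26,0) [heading=0, draw]
    -- iteration 2/2 --
    FD 2: (26,0) -> (28,0) [heading=0, draw]
    FD 5: (28,0) -> (33,0) [heading=0, draw]
  ]
  -- iteration 2/4 --
  FD 19: (33,0) -> (52,0) [heading=0, draw]
  REPEAT 2 [
    -- iteration 1/2 --
    FD 2: (52,0) -> (54,0) [heading=0, draw]
    FD 5: (54,0) -> (59,0) [heading=0, draw]
    -- iteration 2/2 --
    FD 2: (59,0) -> (61,0) [heading=0, draw]
    FD 5: (61,0) -> (66,0) [heading=0, draw]
  ]
  -- iteration 3/4 --
  FD 19: (66,0) -> (85,0) [heading=0, draw]
  REPEAT 2 [
    -- iteration 1/2 --
    FD 2: (85,0) -> (87,0) [heading=0, draw]
    FD 5: (87,0) -> (92,0) [heading=0, draw]
    -- iteration 2/2 --
    FD 2: (92,0) -> (94,0) [heading=0, draw]
    FD 5: (94,0) -> (99,0) [heading=0, draw]
  ]
  -- iteration 4/4 --
  FD 19: (99,0) -> (118,0) [heading=0, draw]
  REPEAT 2 [
    -- iteration 1/2 --
    FD 2: (118,0) -> (120,0) [heading=0, draw]
    FD 5: (120,0) -> (125,0) [heading=0, draw]
    -- iteration 2/2 --
    FD 2: (125,0) -> (127,0) [heading=0, draw]
    FD 5: (127,0) -> (132,0) [heading=0, draw]
  ]
]
Final: pos=(132,0), heading=0, 20 segment(s) drawn

Segment endpoints: x in {0, 19, 21, 26, 28, 33, 52, 54, 59, 61, 66, 85, 87, 92, 94, 99, 118, 120, 125, 127, 132}, y in {0}
xmin=0, ymin=0, xmax=132, ymax=0

Answer: 0 0 132 0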